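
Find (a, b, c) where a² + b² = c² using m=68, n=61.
(903, 8296, 8345)

Euclid's formula: a = m² - n², b = 2mn, c = m² + n²
m = 68, n = 61
a = 68² - 61² = 4624 - 3721 = 903
b = 2 × 68 × 61 = 8296
c = 68² + 61² = 4624 + 3721 = 8345
Verification: 903² + 8296² = 815409 + 68823616 = 69639025 = 8345² ✓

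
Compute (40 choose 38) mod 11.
10

Using Lucas' theorem:
Write n=40 and k=38 in base 11:
n in base 11: [3, 7]
k in base 11: [3, 5]
C(40,38) mod 11 = ∏ C(n_i, k_i) mod 11
Digit binomials (mod 11): C(3,3) = 1; C(7,5) = 21 ≡ 10
Product: 1 × 10 = 10 ≡ 10 (mod 11)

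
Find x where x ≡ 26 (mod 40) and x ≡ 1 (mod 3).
106

Using Chinese Remainder Theorem:
M = 40 × 3 = 120
M1 = 3, M2 = 40
y1 = 3^(-1) mod 40 = 27
y2 = 40^(-1) mod 3 = 1
x = (26×3×27 + 1×40×1) mod 120 = 106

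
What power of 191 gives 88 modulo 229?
3

Baby-step giant-step with step n = ⌈√229⌉ = 16.
Baby steps 191^j mod 229 (j:value) for j=0..15: 0:1, 1:191, 2:70, 3:88, 4:91, 5:206, 6:187, 7:222, 8:37, 9:197, 10:71, 11:50, 12:161, 13:65, 14:49, 15:199.
h = 88 is already in the table at j=3, so x = 3.
Check: 191^3 ≡ 88 (mod 229).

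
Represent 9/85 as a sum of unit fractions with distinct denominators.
1/10 + 1/170

Greedy algorithm:
9/85: ceiling(85/9) = 10, use 1/10
1/170: ceiling(170/1) = 170, use 1/170
Result: 9/85 = 1/10 + 1/170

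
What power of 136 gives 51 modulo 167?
21

Baby-step giant-step with step n = ⌈√167⌉ = 13.
Baby steps 136^j mod 167 (j:value) for j=0..12: 0:1, 1:136, 2:126, 3:102, 4:11, 5:160, 6:50, 7:120, 8:121, 9:90, 10:49, 11:151, 12:162.
Giant-step multiplier: 136^(-13) ≡ 136^(166-13) = 136^153 ≡ 153 (mod 167).
Giant steps γ_i = 51·153^i mod 167: γ_0=51, γ_1=121 (in table at j=8).
x = i·n + j = 1·13 + 8 = 21.
Check: 136^21 ≡ 51 (mod 167).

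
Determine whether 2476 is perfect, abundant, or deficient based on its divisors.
deficient

Proper divisors of 2476: sum = 1 + 2 + 4 + 619 + 1238 = 1864
Since 1864 < 2476, 2476 is deficient.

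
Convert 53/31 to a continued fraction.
[1; 1, 2, 2, 4]

Euclidean algorithm steps:
53 = 1 × 31 + 22
31 = 1 × 22 + 9
22 = 2 × 9 + 4
9 = 2 × 4 + 1
4 = 4 × 1 + 0
Continued fraction: [1; 1, 2, 2, 4]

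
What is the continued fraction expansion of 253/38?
[6; 1, 1, 1, 12]

Euclidean algorithm steps:
253 = 6 × 38 + 25
38 = 1 × 25 + 13
25 = 1 × 13 + 12
13 = 1 × 12 + 1
12 = 12 × 1 + 0
Continued fraction: [6; 1, 1, 1, 12]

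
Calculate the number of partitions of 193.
2168627105469

p(n) counts ways to write n as a sum of positive integers (order ignored).
Euler's pentagonal recurrence: p(k) = p(k-1) + p(k-2) - p(k-5) - p(k-7) + p(k-12) + p(k-15) - ... (offsets j(3j∓1)/2, signs ++--, p(0)=1, p(<0)=0).
DP table for k = 0..192: p(0)=1, p(1)=1, p(2)=2, p(3)=3, p(4)=5, p(5)=7, p(6)=11, p(7)=15, p(8)=22, p(9)=30, p(10)=42, p(11)=56, p(12)=77, p(13)=101, p(14)=135, p(15)=176, p(16)=231, p(17)=297, p(18)=385, p(19)=490, p(20)=627, p(21)=792, p(22)=1002, p(23)=1255, p(24)=1575, p(25)=1958, p(26)=2436, p(27)=3010, p(28)=3718, p(29)=4565, p(30)=5604, p(31)=6842, p(32)=8349, p(33)=10143, p(34)=12310, p(35)=14883, p(36)=17977, p(37)=21637, p(38)=26015, p(39)=31185, p(40)=37338, p(41)=44583, p(42)=53174, p(43)=63261, p(44)=75175, p(45)=89134, p(46)=105558, p(47)=124754, p(48)=147273, p(49)=173525, p(50)=204226, p(51)=239943, p(52)=281589, p(53)=329931, p(54)=386155, p(55)=451276, p(56)=526823, p(57)=614154, p(58)=715220, p(59)=831820, p(60)=966467, p(61)=1121505, p(62)=1300156, p(63)=1505499, p(64)=1741630, p(65)=2012558, p(66)=2323520, p(67)=2679689, p(68)=3087735, p(69)=3554345, p(70)=4087968, p(71)=4697205, p(72)=5392783, p(73)=6185689, p(74)=7089500, p(75)=8118264, p(76)=9289091, p(77)=10619863, p(78)=12132164, p(79)=13848650, p(80)=15796476, p(81)=18004327, p(82)=20506255, p(83)=23338469, p(84)=26543660, p(85)=30167357, p(86)=34262962, p(87)=38887673, p(88)=44108109, p(89)=49995925, p(90)=56634173, p(91)=64112359, p(92)=72533807, p(93)=82010177, p(94)=92669720, p(95)=104651419, p(96)=118114304, p(97)=133230930, p(98)=150198136, p(99)=169229875, p(100)=190569292, p(101)=214481126, p(102)=241265379, p(103)=271248950, p(104)=304801365, p(105)=342325709, p(106)=384276336, p(107)=431149389, p(108)=483502844, p(109)=541946240, p(110)=607163746, p(111)=679903203, p(112)=761002156, p(113)=851376628, p(114)=952050665, p(115)=1064144451, p(116)=1188908248, p(117)=1327710076, p(118)=1482074143, p(119)=1653668665, p(120)=1844349560, p(121)=2056148051, p(122)=2291320912, p(123)=2552338241, p(124)=2841940500, p(125)=3163127352, p(126)=3519222692, p(127)=3913864295, p(128)=4351078600, p(129)=4835271870, p(130)=5371315400, p(131)=5964539504, p(132)=6620830889, p(133)=7346629512, p(134)=8149040695, p(135)=9035836076, p(136)=10015581680, p(137)=11097645016, p(138)=12292341831, p(139)=13610949895, p(140)=15065878135, p(141)=16670689208, p(142)=18440293320, p(143)=20390982757, p(144)=22540654445, p(145)=24908858009, p(146)=27517052599, p(147)=30388671978, p(148)=33549419497, p(149)=37027355200, p(150)=40853235313, p(151)=45060624582, p(152)=49686288421, p(153)=54770336324, p(154)=60356673280, p(155)=66493182097, p(156)=73232243759, p(157)=80630964769, p(158)=88751778802, p(159)=97662728555, p(160)=107438159466, p(161)=118159068427, p(162)=129913904637, p(163)=142798995930, p(164)=156919475295, p(165)=172389800255, p(166)=189334822579, p(167)=207890420102, p(168)=228204732751, p(169)=250438925115, p(170)=274768617130, p(171)=301384802048, p(172)=330495499613, p(173)=362326859895, p(174)=397125074750, p(175)=435157697830, p(176)=476715857290, p(177)=522115831195, p(178)=571701605655, p(179)=625846753120, p(180)=684957390936, p(181)=749474411781, p(182)=819876908323, p(183)=896684817527, p(184)=980462880430, p(185)=1071823774337, p(186)=1171432692373, p(187)=1280011042268, p(188)=1398341745571, p(189)=1527273599625, p(190)=1667727404093, p(191)=1820701100652, p(192)=1987276856363.
Final step: p(193) = p(192) + p(191) - p(188) - p(186) + p(181) + p(178) - p(171) - p(167) + p(158) + p(153) - p(142) - p(136) + p(123) + p(116) - p(101) - p(93) + p(76) + p(67) - p(48) - p(38) + p(17) + p(6)
= 1987276856363 + 1820701100652 - 1398341745571 - 1171432692373 + 749474411781 + 571701605655 - 301384802048 - 207890420102 + 88751778802 + 54770336324 - 18440293320 - 10015581680 + 2552338241 + 1188908248 - 214481126 - 82010177 + 9289091 + 2679689 - 147273 - 26015 + 297 + 11
= 2168627105469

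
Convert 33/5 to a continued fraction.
[6; 1, 1, 2]

Euclidean algorithm steps:
33 = 6 × 5 + 3
5 = 1 × 3 + 2
3 = 1 × 2 + 1
2 = 2 × 1 + 0
Continued fraction: [6; 1, 1, 2]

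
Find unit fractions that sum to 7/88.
1/13 + 1/382 + 1/218504

Greedy algorithm:
7/88: ceiling(88/7) = 13, use 1/13
3/1144: ceiling(1144/3) = 382, use 1/382
1/218504: ceiling(218504/1) = 218504, use 1/218504
Result: 7/88 = 1/13 + 1/382 + 1/218504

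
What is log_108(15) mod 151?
71

Baby-step giant-step with step n = ⌈√151⌉ = 13.
Baby steps 108^j mod 151 (j:value) for j=0..12: 0:1, 1:108, 2:37, 3:70, 4:10, 5:23, 6:68, 7:96, 8:100, 9:79, 10:76, 11:54, 12:94.
Giant-step multiplier: 108^(-13) ≡ 108^(150-13) = 108^137 ≡ 82 (mod 151).
Giant steps γ_i = 15·82^i mod 151: γ_0=15, γ_1=22, γ_2=143, γ_3=99, γ_4=115, γ_5=68 (in table at j=6).
x = i·n + j = 5·13 + 6 = 71.
Check: 108^71 ≡ 15 (mod 151).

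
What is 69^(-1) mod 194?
45

gcd(69, 194) = 1, so the inverse exists.
Extended Euclidean algorithm on (194, 69):
194 = 2 × 69 + 56  ⟹  56 = (1)·194 + (-2)·69
69 = 1 × 56 + 13  ⟹  13 = (-1)·194 + (3)·69
56 = 4 × 13 + 4  ⟹  4 = (5)·194 + (-14)·69
13 = 3 × 4 + 1  ⟹  1 = (-16)·194 + (45)·69
So (45)·69 ≡ 1 (mod 194), i.e. 69^(-1) ≡ 45 (mod 194).
Check: 69 × 45 = 3105 ≡ 1 (mod 194)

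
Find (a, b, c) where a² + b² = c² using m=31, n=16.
(705, 992, 1217)

Euclid's formula: a = m² - n², b = 2mn, c = m² + n²
m = 31, n = 16
a = 31² - 16² = 961 - 256 = 705
b = 2 × 31 × 16 = 992
c = 31² + 16² = 961 + 256 = 1217
Verification: 705² + 992² = 497025 + 984064 = 1481089 = 1217² ✓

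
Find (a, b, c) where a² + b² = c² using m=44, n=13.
(1767, 1144, 2105)

Euclid's formula: a = m² - n², b = 2mn, c = m² + n²
m = 44, n = 13
a = 44² - 13² = 1936 - 169 = 1767
b = 2 × 44 × 13 = 1144
c = 44² + 13² = 1936 + 169 = 2105
Verification: 1767² + 1144² = 3122289 + 1308736 = 4431025 = 2105² ✓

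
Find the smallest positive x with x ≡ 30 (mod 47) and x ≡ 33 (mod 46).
171

Using Chinese Remainder Theorem:
M = 47 × 46 = 2162
M1 = 46, M2 = 47
y1 = 46^(-1) mod 47 = 46
y2 = 47^(-1) mod 46 = 1
x = (30×46×46 + 33×47×1) mod 2162 = 171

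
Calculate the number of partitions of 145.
24908858009

p(n) counts ways to write n as a sum of positive integers (order ignored).
Euler's pentagonal recurrence: p(k) = p(k-1) + p(k-2) - p(k-5) - p(k-7) + p(k-12) + p(k-15) - ... (offsets j(3j∓1)/2, signs ++--, p(0)=1, p(<0)=0).
DP table for k = 0..144: p(0)=1, p(1)=1, p(2)=2, p(3)=3, p(4)=5, p(5)=7, p(6)=11, p(7)=15, p(8)=22, p(9)=30, p(10)=42, p(11)=56, p(12)=77, p(13)=101, p(14)=135, p(15)=176, p(16)=231, p(17)=297, p(18)=385, p(19)=490, p(20)=627, p(21)=792, p(22)=1002, p(23)=1255, p(24)=1575, p(25)=1958, p(26)=2436, p(27)=3010, p(28)=3718, p(29)=4565, p(30)=5604, p(31)=6842, p(32)=8349, p(33)=10143, p(34)=12310, p(35)=14883, p(36)=17977, p(37)=21637, p(38)=26015, p(39)=31185, p(40)=37338, p(41)=44583, p(42)=53174, p(43)=63261, p(44)=75175, p(45)=89134, p(46)=105558, p(47)=124754, p(48)=147273, p(49)=173525, p(50)=204226, p(51)=239943, p(52)=281589, p(53)=329931, p(54)=386155, p(55)=451276, p(56)=526823, p(57)=614154, p(58)=715220, p(59)=831820, p(60)=966467, p(61)=1121505, p(62)=1300156, p(63)=1505499, p(64)=1741630, p(65)=2012558, p(66)=2323520, p(67)=2679689, p(68)=3087735, p(69)=3554345, p(70)=4087968, p(71)=4697205, p(72)=5392783, p(73)=6185689, p(74)=7089500, p(75)=8118264, p(76)=9289091, p(77)=10619863, p(78)=12132164, p(79)=13848650, p(80)=15796476, p(81)=18004327, p(82)=20506255, p(83)=23338469, p(84)=26543660, p(85)=30167357, p(86)=34262962, p(87)=38887673, p(88)=44108109, p(89)=49995925, p(90)=56634173, p(91)=64112359, p(92)=72533807, p(93)=82010177, p(94)=92669720, p(95)=104651419, p(96)=118114304, p(97)=133230930, p(98)=150198136, p(99)=169229875, p(100)=190569292, p(101)=214481126, p(102)=241265379, p(103)=271248950, p(104)=304801365, p(105)=342325709, p(106)=384276336, p(107)=431149389, p(108)=483502844, p(109)=541946240, p(110)=607163746, p(111)=679903203, p(112)=761002156, p(113)=851376628, p(114)=952050665, p(115)=1064144451, p(116)=1188908248, p(117)=1327710076, p(118)=1482074143, p(119)=1653668665, p(120)=1844349560, p(121)=2056148051, p(122)=2291320912, p(123)=2552338241, p(124)=2841940500, p(125)=3163127352, p(126)=3519222692, p(127)=3913864295, p(128)=4351078600, p(129)=4835271870, p(130)=5371315400, p(131)=5964539504, p(132)=6620830889, p(133)=7346629512, p(134)=8149040695, p(135)=9035836076, p(136)=10015581680, p(137)=11097645016, p(138)=12292341831, p(139)=13610949895, p(140)=15065878135, p(141)=16670689208, p(142)=18440293320, p(143)=20390982757, p(144)=22540654445.
Final step: p(145) = p(144) + p(143) - p(140) - p(138) + p(133) + p(130) - p(123) - p(119) + p(110) + p(105) - p(94) - p(88) + p(75) + p(68) - p(53) - p(45) + p(28) + p(19) - p(0)
= 22540654445 + 20390982757 - 15065878135 - 12292341831 + 7346629512 + 5371315400 - 2552338241 - 1653668665 + 607163746 + 342325709 - 92669720 - 44108109 + 8118264 + 3087735 - 329931 - 89134 + 3718 + 490 - 1
= 24908858009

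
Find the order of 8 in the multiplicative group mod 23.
11

23 is prime, so ord(8) divides φ(23) = 22.
Divisors of 22: 1, 2, 11, 22.
Repeated squaring: 8^1 ≡ 8, 8^2 ≡ 18, 8^4 ≡ 2, 8^8 ≡ 4, 8^16 ≡ 16 (mod 23).
Test 8^d mod 23 for each divisor d in increasing order:
8^1 ≡ 8
8^2 ≡ 18
8^11 = 8^8·8^2·8^1 ≡ 1  ← first divisor giving 1
The order is 11.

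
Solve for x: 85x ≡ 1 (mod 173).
57

gcd(85, 173) = 1, so the inverse exists.
Extended Euclidean algorithm on (173, 85):
173 = 2 × 85 + 3  ⟹  3 = (1)·173 + (-2)·85
85 = 28 × 3 + 1  ⟹  1 = (-28)·173 + (57)·85
So (57)·85 ≡ 1 (mod 173), i.e. 85^(-1) ≡ 57 (mod 173).
Check: 85 × 57 = 4845 ≡ 1 (mod 173)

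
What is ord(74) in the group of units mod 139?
46

139 is prime, so ord(74) divides φ(139) = 138.
Divisors of 138: 1, 2, 3, 6, 23, 46, 69, 138.
Repeated squaring: 74^1 ≡ 74, 74^2 ≡ 55, 74^4 ≡ 106, 74^8 ≡ 116, 74^16 ≡ 112, 74^32 ≡ 34, 74^64 ≡ 44, 74^128 ≡ 129 (mod 139).
Test 74^d mod 139 for each divisor d in increasing order:
74^1 ≡ 74
74^2 ≡ 55
74^3 = 74^2·74^1 ≡ 39
74^6 = 74^4·74^2 ≡ 131
74^23 = 74^16·74^4·74^2·74^1 ≡ 138
74^46 = 74^32·74^8·74^4·74^2 ≡ 1  ← first divisor giving 1
The order is 46.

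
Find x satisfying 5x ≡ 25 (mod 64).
x ≡ 5 (mod 64)

gcd(5, 64) = 1, which divides 25, so solutions exist.
Find 5^(-1) mod 64 by the extended Euclidean algorithm:
64 = 12 × 5 + 4  ⟹  4 = (1)·64 + (-12)·5
5 = 1 × 4 + 1  ⟹  1 = (-1)·64 + (13)·5
So (13)·5 ≡ 1 (mod 64), i.e. 5^(-1) ≡ 13 (mod 64).
x ≡ 13 × 25 = 325 ≡ 5 (mod 64).
Check: 5 × 5 = 25 ≡ 25 (mod 64).
Unique solution: x ≡ 5 (mod 64)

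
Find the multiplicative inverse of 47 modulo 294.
269

gcd(47, 294) = 1, so the inverse exists.
Extended Euclidean algorithm on (294, 47):
294 = 6 × 47 + 12  ⟹  12 = (1)·294 + (-6)·47
47 = 3 × 12 + 11  ⟹  11 = (-3)·294 + (19)·47
12 = 1 × 11 + 1  ⟹  1 = (4)·294 + (-25)·47
So (-25)·47 ≡ 1 (mod 294), i.e. 47^(-1) ≡ -25 ≡ 269 (mod 294).
Check: 47 × 269 = 12643 ≡ 1 (mod 294)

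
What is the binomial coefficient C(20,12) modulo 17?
0

Using Lucas' theorem:
Write n=20 and k=12 in base 17:
n in base 17: [1, 3]
k in base 17: [0, 12]
C(20,12) mod 17 = ∏ C(n_i, k_i) mod 17
Digit binomials (mod 17): C(1,0) = 1; C(3,12) = 0 (k_i > n_i)
Product: 1 × 0 = 0 ≡ 0 (mod 17)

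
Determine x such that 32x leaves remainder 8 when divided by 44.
x ≡ 3 (mod 11)

gcd(32, 44) = 4, which divides 8, so solutions exist.
Divide through by 4: 8x ≡ 2 (mod 11).
Find 8^(-1) mod 11 by the extended Euclidean algorithm:
11 = 1 × 8 + 3  ⟹  3 = (1)·11 + (-1)·8
8 = 2 × 3 + 2  ⟹  2 = (-2)·11 + (3)·8
3 = 1 × 2 + 1  ⟹  1 = (3)·11 + (-4)·8
So (-4)·8 ≡ 1 (mod 11), i.e. 8^(-1) ≡ -4 ≡ 7 (mod 11).
x ≡ 7 × 2 = 14 ≡ 3 (mod 11).
Check: 32 × 3 = 96 ≡ 8 (mod 44).
x ≡ 3 (mod 11), giving 4 solutions mod 44.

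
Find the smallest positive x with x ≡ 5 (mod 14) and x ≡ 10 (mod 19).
257

Using Chinese Remainder Theorem:
M = 14 × 19 = 266
M1 = 19, M2 = 14
y1 = 19^(-1) mod 14 = 3
y2 = 14^(-1) mod 19 = 15
x = (5×19×3 + 10×14×15) mod 266 = 257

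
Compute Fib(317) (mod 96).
53

Matrix identity: Q^n = [[F_(n+1), F_n], [F_n, F_(n-1)]] with Q = [[1,1],[1,0]].
n = 317 = 100111101₂. Square-and-multiply, entries mod 96:
Q^1 = [[1,1],[1,0]]
Q^2 = (Q^1)² = [[2,1],[1,1]]
Q^4 = (Q^2)² = [[5,3],[3,2]]
Q^9 = (Q^4)²·Q = [[55,34],[34,21]]
Q^19 = (Q^9)²·Q = [[45,53],[53,88]]
Q^39 = (Q^19)²·Q = [[75,34],[34,41]]
Q^79 = (Q^39)²·Q = [[69,61],[61,8]]
Q^158 = (Q^79)² = [[34,89],[89,41]]
Q^317 = (Q^158)²·Q = [[8,53],[53,51]]
F_317 mod 96 = Q^317[0][1] = 53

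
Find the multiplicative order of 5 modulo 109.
27

109 is prime, so ord(5) divides φ(109) = 108.
Divisors of 108: 1, 2, 3, 4, 6, 9, 12, 18, 27, 36, 54, 108.
Repeated squaring: 5^1 ≡ 5, 5^2 ≡ 25, 5^4 ≡ 80, 5^8 ≡ 78, 5^16 ≡ 89, 5^32 ≡ 73, 5^64 ≡ 97 (mod 109).
Test 5^d mod 109 for each divisor d in increasing order:
5^1 ≡ 5
5^2 ≡ 25
5^3 = 5^2·5^1 ≡ 16
5^4 ≡ 80
5^6 = 5^4·5^2 ≡ 38
5^9 = 5^8·5^1 ≡ 63
5^12 = 5^8·5^4 ≡ 27
5^18 = 5^16·5^2 ≡ 45
5^27 = 5^16·5^8·5^2·5^1 ≡ 1  ← first divisor giving 1
The order is 27.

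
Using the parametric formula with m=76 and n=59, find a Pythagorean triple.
(2295, 8968, 9257)

Euclid's formula: a = m² - n², b = 2mn, c = m² + n²
m = 76, n = 59
a = 76² - 59² = 5776 - 3481 = 2295
b = 2 × 76 × 59 = 8968
c = 76² + 59² = 5776 + 3481 = 9257
Verification: 2295² + 8968² = 5267025 + 80425024 = 85692049 = 9257² ✓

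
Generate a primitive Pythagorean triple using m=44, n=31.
(975, 2728, 2897)

Euclid's formula: a = m² - n², b = 2mn, c = m² + n²
m = 44, n = 31
a = 44² - 31² = 1936 - 961 = 975
b = 2 × 44 × 31 = 2728
c = 44² + 31² = 1936 + 961 = 2897
Verification: 975² + 2728² = 950625 + 7441984 = 8392609 = 2897² ✓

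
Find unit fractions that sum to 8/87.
1/11 + 1/957

Greedy algorithm:
8/87: ceiling(87/8) = 11, use 1/11
1/957: ceiling(957/1) = 957, use 1/957
Result: 8/87 = 1/11 + 1/957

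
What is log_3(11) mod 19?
12

Baby-step giant-step with step n = ⌈√19⌉ = 5.
Baby steps 3^j mod 19 (j:value) for j=0..4: 0:1, 1:3, 2:9, 3:8, 4:5.
Giant-step multiplier: 3^(-5) ≡ 3^(18-5) = 3^13 ≡ 14 (mod 19).
Giant steps γ_i = 11·14^i mod 19: γ_0=11, γ_1=2, γ_2=9 (in table at j=2).
x = i·n + j = 2·5 + 2 = 12.
Check: 3^12 ≡ 11 (mod 19).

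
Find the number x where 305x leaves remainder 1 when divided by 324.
17

gcd(305, 324) = 1, so the inverse exists.
Extended Euclidean algorithm on (324, 305):
324 = 1 × 305 + 19  ⟹  19 = (1)·324 + (-1)·305
305 = 16 × 19 + 1  ⟹  1 = (-16)·324 + (17)·305
So (17)·305 ≡ 1 (mod 324), i.e. 305^(-1) ≡ 17 (mod 324).
Check: 305 × 17 = 5185 ≡ 1 (mod 324)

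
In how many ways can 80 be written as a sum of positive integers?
15796476

p(n) counts ways to write n as a sum of positive integers (order ignored).
Euler's pentagonal recurrence: p(k) = p(k-1) + p(k-2) - p(k-5) - p(k-7) + p(k-12) + p(k-15) - ... (offsets j(3j∓1)/2, signs ++--, p(0)=1, p(<0)=0).
DP table for k = 0..79: p(0)=1, p(1)=1, p(2)=2, p(3)=3, p(4)=5, p(5)=7, p(6)=11, p(7)=15, p(8)=22, p(9)=30, p(10)=42, p(11)=56, p(12)=77, p(13)=101, p(14)=135, p(15)=176, p(16)=231, p(17)=297, p(18)=385, p(19)=490, p(20)=627, p(21)=792, p(22)=1002, p(23)=1255, p(24)=1575, p(25)=1958, p(26)=2436, p(27)=3010, p(28)=3718, p(29)=4565, p(30)=5604, p(31)=6842, p(32)=8349, p(33)=10143, p(34)=12310, p(35)=14883, p(36)=17977, p(37)=21637, p(38)=26015, p(39)=31185, p(40)=37338, p(41)=44583, p(42)=53174, p(43)=63261, p(44)=75175, p(45)=89134, p(46)=105558, p(47)=124754, p(48)=147273, p(49)=173525, p(50)=204226, p(51)=239943, p(52)=281589, p(53)=329931, p(54)=386155, p(55)=451276, p(56)=526823, p(57)=614154, p(58)=715220, p(59)=831820, p(60)=966467, p(61)=1121505, p(62)=1300156, p(63)=1505499, p(64)=1741630, p(65)=2012558, p(66)=2323520, p(67)=2679689, p(68)=3087735, p(69)=3554345, p(70)=4087968, p(71)=4697205, p(72)=5392783, p(73)=6185689, p(74)=7089500, p(75)=8118264, p(76)=9289091, p(77)=10619863, p(78)=12132164, p(79)=13848650.
Final step: p(80) = p(79) + p(78) - p(75) - p(73) + p(68) + p(65) - p(58) - p(54) + p(45) + p(40) - p(29) - p(23) + p(10) + p(3)
= 13848650 + 12132164 - 8118264 - 6185689 + 3087735 + 2012558 - 715220 - 386155 + 89134 + 37338 - 4565 - 1255 + 42 + 3
= 15796476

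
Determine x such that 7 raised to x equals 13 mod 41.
9

Baby-step giant-step with step n = ⌈√41⌉ = 7.
Baby steps 7^j mod 41 (j:value) for j=0..6: 0:1, 1:7, 2:8, 3:15, 4:23, 5:38, 6:20.
Giant-step multiplier: 7^(-7) ≡ 7^(40-7) = 7^33 ≡ 29 (mod 41).
Giant steps γ_i = 13·29^i mod 41: γ_0=13, γ_1=8 (in table at j=2).
x = i·n + j = 1·7 + 2 = 9.
Check: 7^9 ≡ 13 (mod 41).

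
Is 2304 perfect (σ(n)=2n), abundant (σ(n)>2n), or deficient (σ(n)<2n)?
abundant

Proper divisors of 2304: sum = 1 + 2 + 3 + 4 + 6 + 8 + 9 + 12 + ... + 384 + 576 + 768 + 1152 (26 divisors) = 4339
Since 4339 > 2304, 2304 is abundant.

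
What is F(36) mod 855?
342

Matrix identity: Q^n = [[F_(n+1), F_n], [F_n, F_(n-1)]] with Q = [[1,1],[1,0]].
n = 36 = 100100₂. Square-and-multiply, entries mod 855:
Q^1 = [[1,1],[1,0]]
Q^2 = (Q^1)² = [[2,1],[1,1]]
Q^4 = (Q^2)² = [[5,3],[3,2]]
Q^9 = (Q^4)²·Q = [[55,34],[34,21]]
Q^18 = (Q^9)² = [[761,19],[19,742]]
Q^36 = (Q^18)² = [[647,342],[342,305]]
F_36 mod 855 = Q^36[0][1] = 342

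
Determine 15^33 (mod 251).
58

Repeated squaring. Binary of 33 = 100001.
15^1 ≡ 15 (mod 251); 15^2 ≡ 225 (mod 251); 15^4 ≡ 174 (mod 251); 15^8 ≡ 156 (mod 251); 15^16 ≡ 240 (mod 251); 15^32 ≡ 121 (mod 251)
15^33 = 15^1 × 15^32 ≡ 58 (mod 251)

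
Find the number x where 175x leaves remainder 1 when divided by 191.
179

gcd(175, 191) = 1, so the inverse exists.
Extended Euclidean algorithm on (191, 175):
191 = 1 × 175 + 16  ⟹  16 = (1)·191 + (-1)·175
175 = 10 × 16 + 15  ⟹  15 = (-10)·191 + (11)·175
16 = 1 × 15 + 1  ⟹  1 = (11)·191 + (-12)·175
So (-12)·175 ≡ 1 (mod 191), i.e. 175^(-1) ≡ -12 ≡ 179 (mod 191).
Check: 175 × 179 = 31325 ≡ 1 (mod 191)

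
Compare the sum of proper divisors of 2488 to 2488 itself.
deficient

Proper divisors of 2488: sum = 1 + 2 + 4 + 8 + 311 + 622 + 1244 = 2192
Since 2192 < 2488, 2488 is deficient.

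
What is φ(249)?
164

249 = 3 × 83
φ(n) = n × ∏(1 - 1/p) for each prime p dividing n
φ(249) = 249 × (1 - 1/3) × (1 - 1/83) = 164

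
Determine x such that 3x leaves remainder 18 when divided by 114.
x ≡ 6 (mod 38)

gcd(3, 114) = 3, which divides 18, so solutions exist.
Divide through by 3: x ≡ 6 (mod 38).
The coefficient of x is now 1, so x ≡ 6 (mod 38).
Check: 3 × 6 = 18 ≡ 18 (mod 114).
x ≡ 6 (mod 38), giving 3 solutions mod 114.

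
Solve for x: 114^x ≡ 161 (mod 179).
122

Baby-step giant-step with step n = ⌈√179⌉ = 14.
Baby steps 114^j mod 179 (j:value) for j=0..13: 0:1, 1:114, 2:108, 3:140, 4:29, 5:84, 6:89, 7:122, 8:125, 9:109, 10:75, 11:137, 12:45, 13:118.
Giant-step multiplier: 114^(-14) ≡ 114^(178-14) = 114^164 ≡ 126 (mod 179).
Giant steps γ_i = 161·126^i mod 179: γ_0=161, γ_1=59, γ_2=95, γ_3=156, γ_4=145, γ_5=12, γ_6=80, γ_7=56, γ_8=75 (in table at j=10).
x = i·n + j = 8·14 + 10 = 122.
Check: 114^122 ≡ 161 (mod 179).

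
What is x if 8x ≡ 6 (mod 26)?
x ≡ 4 (mod 13)

gcd(8, 26) = 2, which divides 6, so solutions exist.
Divide through by 2: 4x ≡ 3 (mod 13).
Find 4^(-1) mod 13 by the extended Euclidean algorithm:
13 = 3 × 4 + 1  ⟹  1 = (1)·13 + (-3)·4
So (-3)·4 ≡ 1 (mod 13), i.e. 4^(-1) ≡ -3 ≡ 10 (mod 13).
x ≡ 10 × 3 = 30 ≡ 4 (mod 13).
Check: 8 × 4 = 32 ≡ 6 (mod 26).
x ≡ 4 (mod 13), giving 2 solutions mod 26.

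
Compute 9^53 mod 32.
9

Repeated squaring. Binary of 53 = 110101.
9^1 ≡ 9 (mod 32); 9^2 ≡ 17 (mod 32); 9^4 ≡ 1 (mod 32); 9^8 ≡ 1 (mod 32); 9^16 ≡ 1 (mod 32); 9^32 ≡ 1 (mod 32)
9^53 = 9^1 × 9^4 × 9^16 × 9^32 ≡ 9 (mod 32)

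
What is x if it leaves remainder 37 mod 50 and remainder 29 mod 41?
1587

Using Chinese Remainder Theorem:
M = 50 × 41 = 2050
M1 = 41, M2 = 50
y1 = 41^(-1) mod 50 = 11
y2 = 50^(-1) mod 41 = 32
x = (37×41×11 + 29×50×32) mod 2050 = 1587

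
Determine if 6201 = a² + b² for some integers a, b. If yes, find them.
24² + 75² (a=24, b=75)

Factorization: 6201 = 3^2 × 13 × 53
By Fermat: n is sum of two squares iff every prime p ≡ 3 (mod 4) appears to even power.
All primes ≡ 3 (mod 4) appear to even power.
Search a = 0, 1, 2, … for 6201 - a² a perfect square: first hit at a = 24: 6201 - 576 = 5625 = 75².
6201 = 24² + 75² = 576 + 5625 ✓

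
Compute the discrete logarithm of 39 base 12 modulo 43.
9

Baby-step giant-step with step n = ⌈√43⌉ = 7.
Baby steps 12^j mod 43 (j:value) for j=0..6: 0:1, 1:12, 2:15, 3:8, 4:10, 5:34, 6:21.
Giant-step multiplier: 12^(-7) ≡ 12^(42-7) = 12^35 ≡ 7 (mod 43).
Giant steps γ_i = 39·7^i mod 43: γ_0=39, γ_1=15 (in table at j=2).
x = i·n + j = 1·7 + 2 = 9.
Check: 12^9 ≡ 39 (mod 43).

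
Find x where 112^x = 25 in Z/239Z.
116

Baby-step giant-step with step n = ⌈√239⌉ = 16.
Baby steps 112^j mod 239 (j:value) for j=0..15: 0:1, 1:112, 2:116, 3:86, 4:72, 5:177, 6:226, 7:217, 8:165, 9:77, 10:20, 11:89, 12:169, 13:47, 14:6, 15:194.
Giant-step multiplier: 112^(-16) ≡ 112^(238-16) = 112^222 ≡ 91 (mod 239).
Giant steps γ_i = 25·91^i mod 239: γ_0=25, γ_1=124, γ_2=51, γ_3=100, γ_4=18, γ_5=204, γ_6=161, γ_7=72 (in table at j=4).
x = i·n + j = 7·16 + 4 = 116.
Check: 112^116 ≡ 25 (mod 239).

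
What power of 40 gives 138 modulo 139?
69

Baby-step giant-step with step n = ⌈√139⌉ = 12.
Baby steps 40^j mod 139 (j:value) for j=0..11: 0:1, 1:40, 2:71, 3:60, 4:37, 5:90, 6:125, 7:135, 8:118, 9:133, 10:38, 11:130.
Giant-step multiplier: 40^(-12) ≡ 40^(138-12) = 40^126 ≡ 100 (mod 139).
Giant steps γ_i = 138·100^i mod 139: γ_0=138, γ_1=39, γ_2=8, γ_3=105, γ_4=75, γ_5=133 (in table at j=9).
x = i·n + j = 5·12 + 9 = 69.
Check: 40^69 ≡ 138 (mod 139).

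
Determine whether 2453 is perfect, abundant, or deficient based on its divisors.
deficient

Proper divisors of 2453: sum = 1 + 11 + 223 = 235
Since 235 < 2453, 2453 is deficient.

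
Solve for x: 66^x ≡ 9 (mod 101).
86

Baby-step giant-step with step n = ⌈√101⌉ = 11.
Baby steps 66^j mod 101 (j:value) for j=0..10: 0:1, 1:66, 2:13, 3:50, 4:68, 5:44, 6:76, 7:67, 8:79, 9:63, 10:17.
Giant-step multiplier: 66^(-11) ≡ 66^(100-11) = 66^89 ≡ 46 (mod 101).
Giant steps γ_i = 9·46^i mod 101: γ_0=9, γ_1=10, γ_2=56, γ_3=51, γ_4=23, γ_5=48, γ_6=87, γ_7=63 (in table at j=9).
x = i·n + j = 7·11 + 9 = 86.
Check: 66^86 ≡ 9 (mod 101).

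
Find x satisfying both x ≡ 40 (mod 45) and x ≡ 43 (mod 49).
1660

Using Chinese Remainder Theorem:
M = 45 × 49 = 2205
M1 = 49, M2 = 45
y1 = 49^(-1) mod 45 = 34
y2 = 45^(-1) mod 49 = 12
x = (40×49×34 + 43×45×12) mod 2205 = 1660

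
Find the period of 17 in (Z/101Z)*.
10

101 is prime, so ord(17) divides φ(101) = 100.
Divisors of 100: 1, 2, 4, 5, 10, 20, 25, 50, 100.
Repeated squaring: 17^1 ≡ 17, 17^2 ≡ 87, 17^4 ≡ 95, 17^8 ≡ 36, 17^16 ≡ 84, 17^32 ≡ 87, 17^64 ≡ 95 (mod 101).
Test 17^d mod 101 for each divisor d in increasing order:
17^1 ≡ 17
17^2 ≡ 87
17^4 ≡ 95
17^5 = 17^4·17^1 ≡ 100
17^10 = 17^8·17^2 ≡ 1  ← first divisor giving 1
The order is 10.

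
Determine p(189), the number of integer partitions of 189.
1527273599625

p(n) counts ways to write n as a sum of positive integers (order ignored).
Euler's pentagonal recurrence: p(k) = p(k-1) + p(k-2) - p(k-5) - p(k-7) + p(k-12) + p(k-15) - ... (offsets j(3j∓1)/2, signs ++--, p(0)=1, p(<0)=0).
DP table for k = 0..188: p(0)=1, p(1)=1, p(2)=2, p(3)=3, p(4)=5, p(5)=7, p(6)=11, p(7)=15, p(8)=22, p(9)=30, p(10)=42, p(11)=56, p(12)=77, p(13)=101, p(14)=135, p(15)=176, p(16)=231, p(17)=297, p(18)=385, p(19)=490, p(20)=627, p(21)=792, p(22)=1002, p(23)=1255, p(24)=1575, p(25)=1958, p(26)=2436, p(27)=3010, p(28)=3718, p(29)=4565, p(30)=5604, p(31)=6842, p(32)=8349, p(33)=10143, p(34)=12310, p(35)=14883, p(36)=17977, p(37)=21637, p(38)=26015, p(39)=31185, p(40)=37338, p(41)=44583, p(42)=53174, p(43)=63261, p(44)=75175, p(45)=89134, p(46)=105558, p(47)=124754, p(48)=147273, p(49)=173525, p(50)=204226, p(51)=239943, p(52)=281589, p(53)=329931, p(54)=386155, p(55)=451276, p(56)=526823, p(57)=614154, p(58)=715220, p(59)=831820, p(60)=966467, p(61)=1121505, p(62)=1300156, p(63)=1505499, p(64)=1741630, p(65)=2012558, p(66)=2323520, p(67)=2679689, p(68)=3087735, p(69)=3554345, p(70)=4087968, p(71)=4697205, p(72)=5392783, p(73)=6185689, p(74)=7089500, p(75)=8118264, p(76)=9289091, p(77)=10619863, p(78)=12132164, p(79)=13848650, p(80)=15796476, p(81)=18004327, p(82)=20506255, p(83)=23338469, p(84)=26543660, p(85)=30167357, p(86)=34262962, p(87)=38887673, p(88)=44108109, p(89)=49995925, p(90)=56634173, p(91)=64112359, p(92)=72533807, p(93)=82010177, p(94)=92669720, p(95)=104651419, p(96)=118114304, p(97)=133230930, p(98)=150198136, p(99)=169229875, p(100)=190569292, p(101)=214481126, p(102)=241265379, p(103)=271248950, p(104)=304801365, p(105)=342325709, p(106)=384276336, p(107)=431149389, p(108)=483502844, p(109)=541946240, p(110)=607163746, p(111)=679903203, p(112)=761002156, p(113)=851376628, p(114)=952050665, p(115)=1064144451, p(116)=1188908248, p(117)=1327710076, p(118)=1482074143, p(119)=1653668665, p(120)=1844349560, p(121)=2056148051, p(122)=2291320912, p(123)=2552338241, p(124)=2841940500, p(125)=3163127352, p(126)=3519222692, p(127)=3913864295, p(128)=4351078600, p(129)=4835271870, p(130)=5371315400, p(131)=5964539504, p(132)=6620830889, p(133)=7346629512, p(134)=8149040695, p(135)=9035836076, p(136)=10015581680, p(137)=11097645016, p(138)=12292341831, p(139)=13610949895, p(140)=15065878135, p(141)=16670689208, p(142)=18440293320, p(143)=20390982757, p(144)=22540654445, p(145)=24908858009, p(146)=27517052599, p(147)=30388671978, p(148)=33549419497, p(149)=37027355200, p(150)=40853235313, p(151)=45060624582, p(152)=49686288421, p(153)=54770336324, p(154)=60356673280, p(155)=66493182097, p(156)=73232243759, p(157)=80630964769, p(158)=88751778802, p(159)=97662728555, p(160)=107438159466, p(161)=118159068427, p(162)=129913904637, p(163)=142798995930, p(164)=156919475295, p(165)=172389800255, p(166)=189334822579, p(167)=207890420102, p(168)=228204732751, p(169)=250438925115, p(170)=274768617130, p(171)=301384802048, p(172)=330495499613, p(173)=362326859895, p(174)=397125074750, p(175)=435157697830, p(176)=476715857290, p(177)=522115831195, p(178)=571701605655, p(179)=625846753120, p(180)=684957390936, p(181)=749474411781, p(182)=819876908323, p(183)=896684817527, p(184)=980462880430, p(185)=1071823774337, p(186)=1171432692373, p(187)=1280011042268, p(188)=1398341745571.
Final step: p(189) = p(188) + p(187) - p(184) - p(182) + p(177) + p(174) - p(167) - p(163) + p(154) + p(149) - p(138) - p(132) + p(119) + p(112) - p(97) - p(89) + p(72) + p(63) - p(44) - p(34) + p(13) + p(2)
= 1398341745571 + 1280011042268 - 980462880430 - 819876908323 + 522115831195 + 397125074750 - 207890420102 - 142798995930 + 60356673280 + 37027355200 - 12292341831 - 6620830889 + 1653668665 + 761002156 - 133230930 - 49995925 + 5392783 + 1505499 - 75175 - 12310 + 101 + 2
= 1527273599625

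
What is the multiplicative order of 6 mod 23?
11

23 is prime, so ord(6) divides φ(23) = 22.
Divisors of 22: 1, 2, 11, 22.
Repeated squaring: 6^1 ≡ 6, 6^2 ≡ 13, 6^4 ≡ 8, 6^8 ≡ 18, 6^16 ≡ 2 (mod 23).
Test 6^d mod 23 for each divisor d in increasing order:
6^1 ≡ 6
6^2 ≡ 13
6^11 = 6^8·6^2·6^1 ≡ 1  ← first divisor giving 1
The order is 11.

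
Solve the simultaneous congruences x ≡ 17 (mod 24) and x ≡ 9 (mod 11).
185

Using Chinese Remainder Theorem:
M = 24 × 11 = 264
M1 = 11, M2 = 24
y1 = 11^(-1) mod 24 = 11
y2 = 24^(-1) mod 11 = 6
x = (17×11×11 + 9×24×6) mod 264 = 185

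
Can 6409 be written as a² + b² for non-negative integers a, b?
3² + 80² (a=3, b=80)

Factorization: 6409 = 13 × 17 × 29
By Fermat: n is sum of two squares iff every prime p ≡ 3 (mod 4) appears to even power.
All primes ≡ 3 (mod 4) appear to even power.
Search a = 0, 1, 2, … for 6409 - a² a perfect square: first hit at a = 3: 6409 - 9 = 6400 = 80².
6409 = 3² + 80² = 9 + 6400 ✓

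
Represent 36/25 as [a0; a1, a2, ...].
[1; 2, 3, 1, 2]

Euclidean algorithm steps:
36 = 1 × 25 + 11
25 = 2 × 11 + 3
11 = 3 × 3 + 2
3 = 1 × 2 + 1
2 = 2 × 1 + 0
Continued fraction: [1; 2, 3, 1, 2]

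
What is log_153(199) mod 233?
195

Baby-step giant-step with step n = ⌈√233⌉ = 16.
Baby steps 153^j mod 233 (j:value) for j=0..15: 0:1, 1:153, 2:109, 3:134, 4:231, 5:160, 6:15, 7:198, 8:4, 9:146, 10:203, 11:70, 12:225, 13:174, 14:60, 15:93.
Giant-step multiplier: 153^(-16) ≡ 153^(232-16) = 153^216 ≡ 102 (mod 233).
Giant steps γ_i = 199·102^i mod 233: γ_0=199, γ_1=27, γ_2=191, γ_3=143, γ_4=140, γ_5=67, γ_6=77, γ_7=165, γ_8=54, γ_9=149, γ_10=53, γ_11=47, γ_12=134 (in table at j=3).
x = i·n + j = 12·16 + 3 = 195.
Check: 153^195 ≡ 199 (mod 233).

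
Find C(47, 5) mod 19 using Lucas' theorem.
12

Using Lucas' theorem:
Write n=47 and k=5 in base 19:
n in base 19: [2, 9]
k in base 19: [0, 5]
C(47,5) mod 19 = ∏ C(n_i, k_i) mod 19
Digit binomials (mod 19): C(2,0) = 1; C(9,5) = 126 ≡ 12
Product: 1 × 12 = 12 ≡ 12 (mod 19)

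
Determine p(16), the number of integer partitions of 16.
231

p(n) counts ways to write n as a sum of positive integers (order ignored).
Euler's pentagonal recurrence: p(k) = p(k-1) + p(k-2) - p(k-5) - p(k-7) + p(k-12) + p(k-15) - ... (offsets j(3j∓1)/2, signs ++--, p(0)=1, p(<0)=0).
DP table for k = 0..15: p(0)=1, p(1)=1, p(2)=2, p(3)=3, p(4)=5, p(5)=7, p(6)=11, p(7)=15, p(8)=22, p(9)=30, p(10)=42, p(11)=56, p(12)=77, p(13)=101, p(14)=135, p(15)=176.
Final step: p(16) = p(15) + p(14) - p(11) - p(9) + p(4) + p(1)
= 176 + 135 - 56 - 30 + 5 + 1
= 231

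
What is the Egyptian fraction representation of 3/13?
1/5 + 1/33 + 1/2145

Greedy algorithm:
3/13: ceiling(13/3) = 5, use 1/5
2/65: ceiling(65/2) = 33, use 1/33
1/2145: ceiling(2145/1) = 2145, use 1/2145
Result: 3/13 = 1/5 + 1/33 + 1/2145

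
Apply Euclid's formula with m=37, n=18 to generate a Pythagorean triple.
(1045, 1332, 1693)

Euclid's formula: a = m² - n², b = 2mn, c = m² + n²
m = 37, n = 18
a = 37² - 18² = 1369 - 324 = 1045
b = 2 × 37 × 18 = 1332
c = 37² + 18² = 1369 + 324 = 1693
Verification: 1045² + 1332² = 1092025 + 1774224 = 2866249 = 1693² ✓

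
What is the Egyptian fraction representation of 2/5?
1/3 + 1/15

Greedy algorithm:
2/5: ceiling(5/2) = 3, use 1/3
1/15: ceiling(15/1) = 15, use 1/15
Result: 2/5 = 1/3 + 1/15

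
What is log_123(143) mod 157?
102

Baby-step giant-step with step n = ⌈√157⌉ = 13.
Baby steps 123^j mod 157 (j:value) for j=0..12: 0:1, 1:123, 2:57, 3:103, 4:109, 5:62, 6:90, 7:80, 8:106, 9:7, 10:76, 11:85, 12:93.
Giant-step multiplier: 123^(-13) ≡ 123^(156-13) = 123^143 ≡ 107 (mod 157).
Giant steps γ_i = 143·107^i mod 157: γ_0=143, γ_1=72, γ_2=11, γ_3=78, γ_4=25, γ_5=6, γ_6=14, γ_7=85 (in table at j=11).
x = i·n + j = 7·13 + 11 = 102.
Check: 123^102 ≡ 143 (mod 157).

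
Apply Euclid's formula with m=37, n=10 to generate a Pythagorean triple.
(1269, 740, 1469)

Euclid's formula: a = m² - n², b = 2mn, c = m² + n²
m = 37, n = 10
a = 37² - 10² = 1369 - 100 = 1269
b = 2 × 37 × 10 = 740
c = 37² + 10² = 1369 + 100 = 1469
Verification: 1269² + 740² = 1610361 + 547600 = 2157961 = 1469² ✓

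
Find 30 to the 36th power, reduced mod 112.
64

Repeated squaring. Binary of 36 = 100100.
30^1 ≡ 30 (mod 112); 30^2 ≡ 4 (mod 112); 30^4 ≡ 16 (mod 112); 30^8 ≡ 32 (mod 112); 30^16 ≡ 16 (mod 112); 30^32 ≡ 32 (mod 112)
30^36 = 30^4 × 30^32 ≡ 64 (mod 112)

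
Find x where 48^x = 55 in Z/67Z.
14

Baby-step giant-step with step n = ⌈√67⌉ = 9.
Baby steps 48^j mod 67 (j:value) for j=0..8: 0:1, 1:48, 2:26, 3:42, 4:6, 5:20, 6:22, 7:51, 8:36.
Giant-step multiplier: 48^(-9) ≡ 48^(66-9) = 48^57 ≡ 43 (mod 67).
Giant steps γ_i = 55·43^i mod 67: γ_0=55, γ_1=20 (in table at j=5).
x = i·n + j = 1·9 + 5 = 14.
Check: 48^14 ≡ 55 (mod 67).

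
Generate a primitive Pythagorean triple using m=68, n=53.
(1815, 7208, 7433)

Euclid's formula: a = m² - n², b = 2mn, c = m² + n²
m = 68, n = 53
a = 68² - 53² = 4624 - 2809 = 1815
b = 2 × 68 × 53 = 7208
c = 68² + 53² = 4624 + 2809 = 7433
Verification: 1815² + 7208² = 3294225 + 51955264 = 55249489 = 7433² ✓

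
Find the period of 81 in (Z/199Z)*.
99

199 is prime, so ord(81) divides φ(199) = 198.
Divisors of 198: 1, 2, 3, 6, 9, 11, 18, 22, 33, 66, 99, 198.
Repeated squaring: 81^1 ≡ 81, 81^2 ≡ 193, 81^4 ≡ 36, 81^8 ≡ 102, 81^16 ≡ 56, 81^32 ≡ 151, 81^64 ≡ 115, 81^128 ≡ 91 (mod 199).
Test 81^d mod 199 for each divisor d in increasing order:
81^1 ≡ 81
81^2 ≡ 193
81^3 = 81^2·81^1 ≡ 111
81^6 = 81^4·81^2 ≡ 182
81^9 = 81^8·81^1 ≡ 103
81^11 = 81^8·81^2·81^1 ≡ 178
81^18 = 81^16·81^2 ≡ 62
81^22 = 81^16·81^4·81^2 ≡ 43
81^33 = 81^32·81^1 ≡ 92
81^66 = 81^64·81^2 ≡ 106
81^99 = 81^64·81^32·81^2·81^1 ≡ 1  ← first divisor giving 1
The order is 99.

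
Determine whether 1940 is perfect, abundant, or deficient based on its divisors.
abundant

Proper divisors of 1940: sum = 1 + 2 + 4 + 5 + 10 + 20 + 97 + 194 + 388 + 485 + 970 = 2176
Since 2176 > 1940, 1940 is abundant.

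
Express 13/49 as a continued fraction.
[0; 3, 1, 3, 3]

Euclidean algorithm steps:
13 = 0 × 49 + 13
49 = 3 × 13 + 10
13 = 1 × 10 + 3
10 = 3 × 3 + 1
3 = 3 × 1 + 0
Continued fraction: [0; 3, 1, 3, 3]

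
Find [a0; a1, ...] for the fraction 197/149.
[1; 3, 9, 1, 1, 2]

Euclidean algorithm steps:
197 = 1 × 149 + 48
149 = 3 × 48 + 5
48 = 9 × 5 + 3
5 = 1 × 3 + 2
3 = 1 × 2 + 1
2 = 2 × 1 + 0
Continued fraction: [1; 3, 9, 1, 1, 2]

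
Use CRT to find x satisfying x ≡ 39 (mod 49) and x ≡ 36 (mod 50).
186

Using Chinese Remainder Theorem:
M = 49 × 50 = 2450
M1 = 50, M2 = 49
y1 = 50^(-1) mod 49 = 1
y2 = 49^(-1) mod 50 = 49
x = (39×50×1 + 36×49×49) mod 2450 = 186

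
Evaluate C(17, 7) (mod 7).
2

Using Lucas' theorem:
Write n=17 and k=7 in base 7:
n in base 7: [2, 3]
k in base 7: [1, 0]
C(17,7) mod 7 = ∏ C(n_i, k_i) mod 7
Digit binomials (mod 7): C(2,1) = 2; C(3,0) = 1
Product: 2 × 1 = 2 ≡ 2 (mod 7)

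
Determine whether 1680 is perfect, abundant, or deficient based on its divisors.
abundant

Proper divisors of 1680: sum = 1 + 2 + 3 + 4 + 5 + 6 + 7 + 8 + ... + 336 + 420 + 560 + 840 (39 divisors) = 4272
Since 4272 > 1680, 1680 is abundant.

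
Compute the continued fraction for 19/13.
[1; 2, 6]

Euclidean algorithm steps:
19 = 1 × 13 + 6
13 = 2 × 6 + 1
6 = 6 × 1 + 0
Continued fraction: [1; 2, 6]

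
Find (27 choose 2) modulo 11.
10

Using Lucas' theorem:
Write n=27 and k=2 in base 11:
n in base 11: [2, 5]
k in base 11: [0, 2]
C(27,2) mod 11 = ∏ C(n_i, k_i) mod 11
Digit binomials (mod 11): C(2,0) = 1; C(5,2) = 10
Product: 1 × 10 = 10 ≡ 10 (mod 11)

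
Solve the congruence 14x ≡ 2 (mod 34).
x ≡ 5 (mod 17)

gcd(14, 34) = 2, which divides 2, so solutions exist.
Divide through by 2: 7x ≡ 1 (mod 17).
Find 7^(-1) mod 17 by the extended Euclidean algorithm:
17 = 2 × 7 + 3  ⟹  3 = (1)·17 + (-2)·7
7 = 2 × 3 + 1  ⟹  1 = (-2)·17 + (5)·7
So (5)·7 ≡ 1 (mod 17), i.e. 7^(-1) ≡ 5 (mod 17).
x ≡ 5 × 1 = 5 ≡ 5 (mod 17).
Check: 14 × 5 = 70 ≡ 2 (mod 34).
x ≡ 5 (mod 17), giving 2 solutions mod 34.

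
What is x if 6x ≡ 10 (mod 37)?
x ≡ 14 (mod 37)

gcd(6, 37) = 1, which divides 10, so solutions exist.
Find 6^(-1) mod 37 by the extended Euclidean algorithm:
37 = 6 × 6 + 1  ⟹  1 = (1)·37 + (-6)·6
So (-6)·6 ≡ 1 (mod 37), i.e. 6^(-1) ≡ -6 ≡ 31 (mod 37).
x ≡ 31 × 10 = 310 ≡ 14 (mod 37).
Check: 6 × 14 = 84 ≡ 10 (mod 37).
Unique solution: x ≡ 14 (mod 37)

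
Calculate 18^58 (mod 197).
97

Repeated squaring. Binary of 58 = 111010.
18^1 ≡ 18 (mod 197); 18^2 ≡ 127 (mod 197); 18^4 ≡ 172 (mod 197); 18^8 ≡ 34 (mod 197); 18^16 ≡ 171 (mod 197); 18^32 ≡ 85 (mod 197)
18^58 = 18^2 × 18^8 × 18^16 × 18^32 ≡ 97 (mod 197)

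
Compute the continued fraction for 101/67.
[1; 1, 1, 33]

Euclidean algorithm steps:
101 = 1 × 67 + 34
67 = 1 × 34 + 33
34 = 1 × 33 + 1
33 = 33 × 1 + 0
Continued fraction: [1; 1, 1, 33]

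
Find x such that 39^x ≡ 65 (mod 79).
54

Baby-step giant-step with step n = ⌈√79⌉ = 9.
Baby steps 39^j mod 79 (j:value) for j=0..8: 0:1, 1:39, 2:20, 3:69, 4:5, 5:37, 6:21, 7:29, 8:25.
Giant-step multiplier: 39^(-9) ≡ 39^(78-9) = 39^69 ≡ 41 (mod 79).
Giant steps γ_i = 65·41^i mod 79: γ_0=65, γ_1=58, γ_2=8, γ_3=12, γ_4=18, γ_5=27, γ_6=1 (in table at j=0).
x = i·n + j = 6·9 + 0 = 54.
Check: 39^54 ≡ 65 (mod 79).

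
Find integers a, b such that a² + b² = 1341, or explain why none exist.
21² + 30² (a=21, b=30)

Factorization: 1341 = 3^2 × 149
By Fermat: n is sum of two squares iff every prime p ≡ 3 (mod 4) appears to even power.
All primes ≡ 3 (mod 4) appear to even power.
Search a = 0, 1, 2, … for 1341 - a² a perfect square: first hit at a = 21: 1341 - 441 = 900 = 30².
1341 = 21² + 30² = 441 + 900 ✓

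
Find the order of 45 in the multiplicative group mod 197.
196

197 is prime, so ord(45) divides φ(197) = 196.
Divisors of 196: 1, 2, 4, 7, 14, 28, 49, 98, 196.
Repeated squaring: 45^1 ≡ 45, 45^2 ≡ 55, 45^4 ≡ 70, 45^8 ≡ 172, 45^16 ≡ 34, 45^32 ≡ 171, 45^64 ≡ 85, 45^128 ≡ 133 (mod 197).
Test 45^d mod 197 for each divisor d in increasing order:
45^1 ≡ 45
45^2 ≡ 55
45^4 ≡ 70
45^7 = 45^4·45^2·45^1 ≡ 87
45^14 = 45^8·45^4·45^2 ≡ 83
45^28 = 45^16·45^8·45^4 ≡ 191
45^49 = 45^32·45^16·45^1 ≡ 14
45^98 = 45^64·45^32·45^2 ≡ 196
45^196 = 45^128·45^64·45^4 ≡ 1  ← first divisor giving 1
The order is 196.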